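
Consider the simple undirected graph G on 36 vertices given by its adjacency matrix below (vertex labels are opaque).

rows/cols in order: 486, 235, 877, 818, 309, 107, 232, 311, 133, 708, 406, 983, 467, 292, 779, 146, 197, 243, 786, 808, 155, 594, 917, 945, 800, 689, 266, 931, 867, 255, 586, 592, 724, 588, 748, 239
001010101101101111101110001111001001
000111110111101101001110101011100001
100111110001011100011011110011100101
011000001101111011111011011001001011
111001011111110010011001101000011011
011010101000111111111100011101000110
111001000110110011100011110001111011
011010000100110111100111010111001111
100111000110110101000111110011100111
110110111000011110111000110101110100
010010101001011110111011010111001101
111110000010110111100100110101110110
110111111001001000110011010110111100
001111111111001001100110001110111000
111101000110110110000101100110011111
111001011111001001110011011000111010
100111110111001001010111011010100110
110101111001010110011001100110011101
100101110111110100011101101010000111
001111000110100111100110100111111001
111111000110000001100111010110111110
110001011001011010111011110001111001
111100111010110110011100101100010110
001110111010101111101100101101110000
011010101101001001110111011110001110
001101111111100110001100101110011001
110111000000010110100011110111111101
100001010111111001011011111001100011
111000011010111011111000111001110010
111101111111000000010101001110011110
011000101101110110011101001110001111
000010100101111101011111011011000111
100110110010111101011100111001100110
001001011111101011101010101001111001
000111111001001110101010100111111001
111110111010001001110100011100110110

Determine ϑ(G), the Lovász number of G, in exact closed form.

8

N(588) = {877, 107, 311, 133, 708, 406, 983, 467, 779, 197, 243, 786, 155, 917, 800, 266, 255, 586, 592, 724, 239}, |N(588)| = 21.
N(107) = {235, 877, 309, 232, 133, 467, 292, 779, 146, 197, 243, 786, 808, 155, 594, 689, 266, 931, 255, 588, 748}, |N(107)| = 21.
deg(586) = 21; N(586) = {235, 877, 232, 133, 708, 983, 467, 292, 146, 197, 808, 155, 594, 945, 266, 931, 867, 724, 588, 748, 239}.
Vertex 232 has 21 neighbors: 486, 235, 877, 107, 708, 406, 467, 292, 197, 243, 786, 917, 945, 800, 689, 255, 586, 592, 724, 748, 239.
G on 36 vertices is 21-regular; Kneser-type, 2-subsets of [9].
The 3 distinct eigenvalues: [21.0, 1.0, -6.0].
Lovász: ϑ = −36(-6)/(21+-1*(-6)) = 8.
= 8.000000… (decimal).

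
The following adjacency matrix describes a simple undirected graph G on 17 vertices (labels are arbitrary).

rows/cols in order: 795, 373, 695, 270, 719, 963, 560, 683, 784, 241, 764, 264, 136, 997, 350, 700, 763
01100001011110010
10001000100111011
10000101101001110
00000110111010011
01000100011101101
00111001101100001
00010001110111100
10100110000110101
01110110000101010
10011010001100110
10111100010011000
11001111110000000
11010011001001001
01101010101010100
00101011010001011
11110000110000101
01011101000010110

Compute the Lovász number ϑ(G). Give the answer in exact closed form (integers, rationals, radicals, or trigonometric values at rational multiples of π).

deg(373) = 8; N(373) = {795, 719, 784, 264, 136, 997, 700, 763}.
N(963) = {695, 270, 719, 683, 784, 764, 264, 763}, |N(963)| = 8.
deg(700) = 8; N(700) = {795, 373, 695, 270, 784, 241, 350, 763}.
Vertex 264 has 8 neighbors: 795, 373, 719, 963, 560, 683, 784, 241.
17-vertex 8-regular graph: SR(17,8,3,4) — a Paley graph.
spec(A) ≈ [8.0, 1.5616, -2.5616] (distinct, 4 d.p.).
λ_max=8, λ_min=-sqrt(17)/2 - 1/2; ϑ = −17·λ_min/(λ_max−λ_min) = sqrt(17).
ϑ(G) ≈ 4.12311.

sqrt(17)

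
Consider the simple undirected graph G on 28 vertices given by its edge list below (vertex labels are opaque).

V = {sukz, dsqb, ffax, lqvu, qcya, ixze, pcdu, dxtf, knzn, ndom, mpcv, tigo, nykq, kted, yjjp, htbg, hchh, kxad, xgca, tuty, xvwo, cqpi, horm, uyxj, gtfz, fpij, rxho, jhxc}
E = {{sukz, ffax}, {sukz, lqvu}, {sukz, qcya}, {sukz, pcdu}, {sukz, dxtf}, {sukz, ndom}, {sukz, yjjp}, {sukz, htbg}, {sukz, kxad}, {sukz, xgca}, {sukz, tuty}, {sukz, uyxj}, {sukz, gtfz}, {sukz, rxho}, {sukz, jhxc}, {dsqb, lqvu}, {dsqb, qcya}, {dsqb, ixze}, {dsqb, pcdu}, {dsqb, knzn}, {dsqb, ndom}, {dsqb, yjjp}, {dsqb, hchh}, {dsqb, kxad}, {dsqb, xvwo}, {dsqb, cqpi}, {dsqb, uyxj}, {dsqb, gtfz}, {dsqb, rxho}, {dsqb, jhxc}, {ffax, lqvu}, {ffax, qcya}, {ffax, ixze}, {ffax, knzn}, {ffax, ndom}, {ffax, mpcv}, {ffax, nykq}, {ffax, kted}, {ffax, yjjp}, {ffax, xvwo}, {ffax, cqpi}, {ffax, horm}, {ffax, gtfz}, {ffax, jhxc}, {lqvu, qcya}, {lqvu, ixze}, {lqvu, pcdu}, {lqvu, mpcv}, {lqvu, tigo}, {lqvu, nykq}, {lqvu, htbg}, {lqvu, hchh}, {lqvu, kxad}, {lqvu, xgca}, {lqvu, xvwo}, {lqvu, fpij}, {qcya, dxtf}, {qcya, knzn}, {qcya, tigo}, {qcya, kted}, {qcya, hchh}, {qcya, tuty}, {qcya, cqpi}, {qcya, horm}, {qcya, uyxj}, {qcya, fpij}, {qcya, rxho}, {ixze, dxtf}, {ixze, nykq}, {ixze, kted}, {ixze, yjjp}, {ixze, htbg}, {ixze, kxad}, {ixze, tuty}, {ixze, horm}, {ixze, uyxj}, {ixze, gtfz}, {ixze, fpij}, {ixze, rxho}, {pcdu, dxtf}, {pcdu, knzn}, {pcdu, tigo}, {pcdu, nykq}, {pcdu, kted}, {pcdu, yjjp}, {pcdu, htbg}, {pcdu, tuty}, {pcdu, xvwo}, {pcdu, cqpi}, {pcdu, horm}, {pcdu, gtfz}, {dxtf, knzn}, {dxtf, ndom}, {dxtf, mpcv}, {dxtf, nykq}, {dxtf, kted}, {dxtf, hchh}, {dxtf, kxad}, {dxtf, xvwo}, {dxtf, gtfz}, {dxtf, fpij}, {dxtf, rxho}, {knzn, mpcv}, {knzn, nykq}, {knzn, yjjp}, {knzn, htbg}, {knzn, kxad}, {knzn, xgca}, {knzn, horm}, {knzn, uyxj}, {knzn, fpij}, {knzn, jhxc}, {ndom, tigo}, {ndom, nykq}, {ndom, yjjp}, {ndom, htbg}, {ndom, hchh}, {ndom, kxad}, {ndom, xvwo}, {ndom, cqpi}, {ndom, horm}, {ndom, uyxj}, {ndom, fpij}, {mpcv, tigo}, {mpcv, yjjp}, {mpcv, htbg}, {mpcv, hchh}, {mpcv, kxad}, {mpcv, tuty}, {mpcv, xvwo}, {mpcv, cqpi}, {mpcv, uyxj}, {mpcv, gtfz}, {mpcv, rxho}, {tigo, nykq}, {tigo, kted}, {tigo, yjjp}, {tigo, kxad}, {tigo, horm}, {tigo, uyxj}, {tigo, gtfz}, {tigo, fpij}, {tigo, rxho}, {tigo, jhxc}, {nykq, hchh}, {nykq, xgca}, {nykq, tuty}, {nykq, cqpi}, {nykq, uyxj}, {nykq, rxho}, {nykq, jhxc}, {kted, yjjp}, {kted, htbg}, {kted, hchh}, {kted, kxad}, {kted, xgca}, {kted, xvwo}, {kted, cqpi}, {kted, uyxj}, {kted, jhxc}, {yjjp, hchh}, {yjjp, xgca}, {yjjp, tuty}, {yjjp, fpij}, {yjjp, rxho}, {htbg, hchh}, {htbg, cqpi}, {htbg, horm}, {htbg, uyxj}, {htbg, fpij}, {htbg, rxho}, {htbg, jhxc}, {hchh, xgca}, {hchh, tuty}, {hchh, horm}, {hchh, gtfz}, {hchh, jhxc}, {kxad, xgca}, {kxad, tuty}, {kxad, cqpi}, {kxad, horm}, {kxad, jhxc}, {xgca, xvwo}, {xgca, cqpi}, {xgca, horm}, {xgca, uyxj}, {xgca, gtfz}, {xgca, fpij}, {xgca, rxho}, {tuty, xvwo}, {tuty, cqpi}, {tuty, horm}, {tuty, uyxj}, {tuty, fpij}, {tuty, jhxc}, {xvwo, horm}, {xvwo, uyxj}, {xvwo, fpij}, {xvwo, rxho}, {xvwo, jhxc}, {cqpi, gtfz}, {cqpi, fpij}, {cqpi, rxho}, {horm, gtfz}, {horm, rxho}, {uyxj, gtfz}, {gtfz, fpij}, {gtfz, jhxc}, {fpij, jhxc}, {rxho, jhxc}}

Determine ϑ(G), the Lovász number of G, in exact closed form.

N(rxho) = {sukz, dsqb, qcya, ixze, dxtf, mpcv, tigo, nykq, yjjp, htbg, xgca, xvwo, cqpi, horm, jhxc}, |N(rxho)| = 15.
N(tigo) = {lqvu, qcya, pcdu, ndom, mpcv, nykq, kted, yjjp, kxad, horm, uyxj, gtfz, fpij, rxho, jhxc}, |N(tigo)| = 15.
N(dxtf) = {sukz, qcya, ixze, pcdu, knzn, ndom, mpcv, nykq, kted, hchh, kxad, xvwo, gtfz, fpij, rxho}, |N(dxtf)| = 15.
deg(xvwo) = 15; N(xvwo) = {dsqb, ffax, lqvu, pcdu, dxtf, ndom, mpcv, kted, xgca, tuty, horm, uyxj, fpij, rxho, jhxc}.
28-vertex 15-regular graph: Kneser K(8,2) on C(8,2)=28 vertices.
A has 3 distinct eigenvalues ≈ [15.0, 1.0, -5.0].
λ_max=15, λ_min=-5; ϑ = −28·λ_min/(λ_max−λ_min) = 7.
≈ 7.000000 (to 6 d.p.).

7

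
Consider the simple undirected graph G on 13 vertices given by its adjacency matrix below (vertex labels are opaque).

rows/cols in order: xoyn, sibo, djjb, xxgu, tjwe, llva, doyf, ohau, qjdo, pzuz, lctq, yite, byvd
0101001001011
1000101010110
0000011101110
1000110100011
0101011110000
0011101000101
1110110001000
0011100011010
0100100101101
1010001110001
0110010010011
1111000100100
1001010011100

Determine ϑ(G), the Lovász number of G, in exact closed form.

deg(lctq) = 6; N(lctq) = {sibo, djjb, llva, qjdo, yite, byvd}.
Vertex ohau has 6 neighbors: djjb, xxgu, tjwe, qjdo, pzuz, yite.
N(djjb) = {llva, doyf, ohau, pzuz, lctq, yite}, |N(djjb)| = 6.
Vertex xoyn has 6 neighbors: sibo, xxgu, doyf, pzuz, yite, byvd.
6-regular, N=13; SR(13,6,2,3) — a Paley graph.
A has 3 distinct eigenvalues ≈ [6.0, 1.30278, -2.30278].
Lovász (edge-transitive): ϑ = −13·(-sqrt(13)/2 - 1/2)/((6)−(-sqrt(13)/2 - 1/2)) = sqrt(13).
= 3.6055513… (decimal).

sqrt(13)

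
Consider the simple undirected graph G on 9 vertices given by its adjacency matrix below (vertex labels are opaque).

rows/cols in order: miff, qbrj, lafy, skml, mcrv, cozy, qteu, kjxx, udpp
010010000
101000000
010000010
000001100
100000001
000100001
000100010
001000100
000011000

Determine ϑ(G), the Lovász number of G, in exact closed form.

9*cos(pi/9)/(cos(pi/9) + 1)

N(qbrj) = {miff, lafy}, |N(qbrj)| = 2.
deg(kjxx) = 2; N(kjxx) = {lafy, qteu}.
Vertex lafy has 2 neighbors: qbrj, kjxx.
Vertex cozy has 2 neighbors: skml, udpp.
2-regular, N=9; this is C_{9}, the 9-cycle.
The 5 distinct eigenvalues: [2.0, 1.532, 0.347, -1.0, -1.879].
−9·(-2*cos(pi/9)) / ((2)−(-2*cos(pi/9))) = 9*cos(pi/9)/(cos(pi/9) + 1) = ϑ(G).
Numerically 4.360090.
α=4, χ(Ḡ)=5; ϑ=9*cos(pi/9)/(cos(pi/9) + 1) lies between (both strict).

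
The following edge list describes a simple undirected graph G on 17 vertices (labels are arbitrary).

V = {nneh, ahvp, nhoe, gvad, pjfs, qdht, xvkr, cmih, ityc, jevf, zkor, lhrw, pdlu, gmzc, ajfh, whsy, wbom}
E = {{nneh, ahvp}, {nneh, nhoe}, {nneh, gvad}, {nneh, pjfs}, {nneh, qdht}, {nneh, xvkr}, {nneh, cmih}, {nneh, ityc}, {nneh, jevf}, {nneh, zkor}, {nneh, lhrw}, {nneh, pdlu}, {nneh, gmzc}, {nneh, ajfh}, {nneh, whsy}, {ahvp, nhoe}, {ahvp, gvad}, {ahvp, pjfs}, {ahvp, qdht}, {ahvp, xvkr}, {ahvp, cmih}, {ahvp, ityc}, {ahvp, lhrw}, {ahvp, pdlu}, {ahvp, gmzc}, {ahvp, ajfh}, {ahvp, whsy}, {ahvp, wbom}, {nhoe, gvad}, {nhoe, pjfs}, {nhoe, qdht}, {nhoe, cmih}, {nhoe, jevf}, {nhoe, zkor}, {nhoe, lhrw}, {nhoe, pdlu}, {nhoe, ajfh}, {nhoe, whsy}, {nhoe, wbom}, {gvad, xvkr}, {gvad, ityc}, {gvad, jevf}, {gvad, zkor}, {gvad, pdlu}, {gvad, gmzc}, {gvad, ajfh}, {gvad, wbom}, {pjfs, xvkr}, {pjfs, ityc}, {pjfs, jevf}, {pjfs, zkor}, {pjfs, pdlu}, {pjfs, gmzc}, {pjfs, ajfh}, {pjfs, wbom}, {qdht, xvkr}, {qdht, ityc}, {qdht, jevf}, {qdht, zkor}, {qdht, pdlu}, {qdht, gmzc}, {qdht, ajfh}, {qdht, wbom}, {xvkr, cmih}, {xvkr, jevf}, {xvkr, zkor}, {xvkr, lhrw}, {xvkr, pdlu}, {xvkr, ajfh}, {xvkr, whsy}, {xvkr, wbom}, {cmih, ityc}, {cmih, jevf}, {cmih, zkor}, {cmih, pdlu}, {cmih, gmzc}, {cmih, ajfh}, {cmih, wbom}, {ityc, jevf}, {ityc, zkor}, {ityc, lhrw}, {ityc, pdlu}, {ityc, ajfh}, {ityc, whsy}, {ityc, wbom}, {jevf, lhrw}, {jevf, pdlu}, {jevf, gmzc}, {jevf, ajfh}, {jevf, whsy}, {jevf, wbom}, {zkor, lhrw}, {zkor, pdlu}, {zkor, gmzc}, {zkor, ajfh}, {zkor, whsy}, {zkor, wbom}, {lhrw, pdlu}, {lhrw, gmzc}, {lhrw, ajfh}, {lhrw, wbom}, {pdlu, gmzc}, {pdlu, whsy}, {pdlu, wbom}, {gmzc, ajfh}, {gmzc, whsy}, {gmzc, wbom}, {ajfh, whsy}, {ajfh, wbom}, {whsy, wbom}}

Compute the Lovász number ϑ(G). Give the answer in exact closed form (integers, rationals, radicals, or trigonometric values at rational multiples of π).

Vertex gvad has 11 neighbors: nneh, ahvp, nhoe, xvkr, ityc, jevf, zkor, pdlu, gmzc, ajfh, wbom.
deg(nneh) = 15; N(nneh) = {ahvp, nhoe, gvad, pjfs, qdht, xvkr, cmih, ityc, jevf, zkor, lhrw, pdlu, gmzc, ajfh, whsy}.
N(qdht) = {nneh, ahvp, nhoe, xvkr, ityc, jevf, zkor, pdlu, gmzc, ajfh, wbom}, |N(qdht)| = 11.
Vertex xvkr has 13 neighbors: nneh, ahvp, gvad, pjfs, qdht, cmih, jevf, zkor, lhrw, pdlu, ajfh, whsy, wbom.
5 parts of sizes [6, 4, 3, 2, 2]; α(G) = 6 = ϑ (perfect).
Numerically 6.00000.
Check 6 ≤ 6 ≤ 6: collapsed.

6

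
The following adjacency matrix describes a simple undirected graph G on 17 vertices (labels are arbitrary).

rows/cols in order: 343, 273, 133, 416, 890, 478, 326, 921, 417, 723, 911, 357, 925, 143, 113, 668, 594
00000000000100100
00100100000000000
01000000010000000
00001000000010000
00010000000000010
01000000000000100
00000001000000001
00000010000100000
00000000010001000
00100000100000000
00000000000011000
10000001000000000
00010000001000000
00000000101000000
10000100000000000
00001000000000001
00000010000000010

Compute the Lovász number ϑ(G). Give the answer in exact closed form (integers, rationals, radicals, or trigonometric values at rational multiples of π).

N(357) = {343, 921}, |N(357)| = 2.
Vertex 668 has 2 neighbors: 890, 594.
deg(594) = 2; N(594) = {326, 668}.
Vertex 723 has 2 neighbors: 133, 417.
Every vertex has degree 2 (N=17); connected 2-regular on 17 ⇒ C_{17}.
spec(A) ≈ [2.0, 1.86494, 1.47802, 0.89148, 0.18454, -0.54733, -1.20527, -1.70043, -1.96595] (distinct, 5 d.p.).
With N=17: ϑ(G) = 17·(-(-1)*2*cos(pi/17))/(2−(-2*cos(pi/17))) = 17*cos(pi/17)/(cos(pi/17) + 1).
ϑ(G) ≈ 8.427014314.
α=8, χ(Ḡ)=9; ϑ=17*cos(pi/17)/(cos(pi/17) + 1) lies between (both strict).

17*cos(pi/17)/(cos(pi/17) + 1)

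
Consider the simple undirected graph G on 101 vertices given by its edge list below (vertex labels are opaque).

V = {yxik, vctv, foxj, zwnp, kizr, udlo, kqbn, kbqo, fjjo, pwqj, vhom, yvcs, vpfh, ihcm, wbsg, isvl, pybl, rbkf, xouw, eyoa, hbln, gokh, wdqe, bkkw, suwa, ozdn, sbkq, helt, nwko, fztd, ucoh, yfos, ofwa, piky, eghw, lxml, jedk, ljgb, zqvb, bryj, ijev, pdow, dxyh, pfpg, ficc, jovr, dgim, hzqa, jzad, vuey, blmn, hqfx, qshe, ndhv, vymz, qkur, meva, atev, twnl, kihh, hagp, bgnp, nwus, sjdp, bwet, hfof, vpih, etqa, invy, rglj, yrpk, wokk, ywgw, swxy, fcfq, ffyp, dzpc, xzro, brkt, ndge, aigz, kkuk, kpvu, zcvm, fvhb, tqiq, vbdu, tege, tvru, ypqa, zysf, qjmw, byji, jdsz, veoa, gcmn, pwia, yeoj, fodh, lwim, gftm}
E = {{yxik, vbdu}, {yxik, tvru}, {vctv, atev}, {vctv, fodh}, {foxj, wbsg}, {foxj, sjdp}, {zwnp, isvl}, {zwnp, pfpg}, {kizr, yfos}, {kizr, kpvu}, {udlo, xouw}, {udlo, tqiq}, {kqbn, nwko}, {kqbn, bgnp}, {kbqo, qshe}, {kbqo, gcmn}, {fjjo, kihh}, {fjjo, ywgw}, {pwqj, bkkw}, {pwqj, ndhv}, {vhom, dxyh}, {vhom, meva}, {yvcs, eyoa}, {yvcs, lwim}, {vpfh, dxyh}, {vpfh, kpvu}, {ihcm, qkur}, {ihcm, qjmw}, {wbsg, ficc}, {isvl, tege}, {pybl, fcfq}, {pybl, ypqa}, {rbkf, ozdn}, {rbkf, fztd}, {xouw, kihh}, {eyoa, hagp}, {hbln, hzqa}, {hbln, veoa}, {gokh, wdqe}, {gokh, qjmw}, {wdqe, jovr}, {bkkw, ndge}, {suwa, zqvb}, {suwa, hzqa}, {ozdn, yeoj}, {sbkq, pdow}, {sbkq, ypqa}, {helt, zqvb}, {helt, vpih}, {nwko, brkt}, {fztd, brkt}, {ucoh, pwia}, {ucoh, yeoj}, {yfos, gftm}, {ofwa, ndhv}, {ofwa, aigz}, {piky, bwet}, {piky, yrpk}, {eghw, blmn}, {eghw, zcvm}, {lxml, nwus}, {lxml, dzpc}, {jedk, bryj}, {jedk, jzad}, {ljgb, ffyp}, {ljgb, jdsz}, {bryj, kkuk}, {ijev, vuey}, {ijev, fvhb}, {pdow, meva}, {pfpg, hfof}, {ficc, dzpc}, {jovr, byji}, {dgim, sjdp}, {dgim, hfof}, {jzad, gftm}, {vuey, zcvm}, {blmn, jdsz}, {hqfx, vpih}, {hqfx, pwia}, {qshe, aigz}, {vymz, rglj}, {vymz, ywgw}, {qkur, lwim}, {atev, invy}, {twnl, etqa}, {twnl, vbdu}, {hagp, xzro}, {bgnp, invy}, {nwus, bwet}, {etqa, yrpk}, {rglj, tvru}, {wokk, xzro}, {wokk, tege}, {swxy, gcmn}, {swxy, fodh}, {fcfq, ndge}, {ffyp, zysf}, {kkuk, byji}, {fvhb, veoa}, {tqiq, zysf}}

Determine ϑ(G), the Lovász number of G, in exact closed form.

101*cos(pi/101)/(cos(pi/101) + 1)

Vertex gcmn has 2 neighbors: kbqo, swxy.
deg(atev) = 2; N(atev) = {vctv, invy}.
deg(fodh) = 2; N(fodh) = {vctv, swxy}.
Vertex invy has 2 neighbors: atev, bgnp.
deg(v) = 2 for all v (|V|=101); this is C_{101}, the 101-cycle.
Distinct eigenvalues (to 6 d.p.): [2.0, 1.996131, 1.98454, 1.96527, 1.938398, 1.904026, 1.862288, 1.813345, 1.757387, 1.694629, 1.625316, 1.549714, 1.468117, 1.38084, 1.288221, 1.190618, 1.088408, 0.981988, 0.871769, 0.758177, 0.641652, 0.522644, 0.401614, 0.279031, 0.155368, 0.031104, -0.093281, -0.217304, -0.340487, -0.462353, -0.582429, -0.700253, -0.815367, -0.927327, -1.035699, -1.140065, -1.240019, -1.335176, -1.425168, -1.509646, -1.588283, -1.660776, -1.726843, -1.78623, -1.838706, -1.884069, -1.922142, -1.952779, -1.975861, -1.991299, -1.999033].
ϑ = −N·λ_min/(λ_max−λ_min) = −101·(-2*cos(pi/101))/(2−(-2*cos(pi/101))) = 101*cos(pi/101)/(cos(pi/101) + 1).
= 50.487783173… (decimal).
Sandwich: α(G)=50 ≤ ϑ(G)=101*cos(pi/101)/(cos(pi/101) + 1) ≤ χ(Ḡ)=51 (both strict).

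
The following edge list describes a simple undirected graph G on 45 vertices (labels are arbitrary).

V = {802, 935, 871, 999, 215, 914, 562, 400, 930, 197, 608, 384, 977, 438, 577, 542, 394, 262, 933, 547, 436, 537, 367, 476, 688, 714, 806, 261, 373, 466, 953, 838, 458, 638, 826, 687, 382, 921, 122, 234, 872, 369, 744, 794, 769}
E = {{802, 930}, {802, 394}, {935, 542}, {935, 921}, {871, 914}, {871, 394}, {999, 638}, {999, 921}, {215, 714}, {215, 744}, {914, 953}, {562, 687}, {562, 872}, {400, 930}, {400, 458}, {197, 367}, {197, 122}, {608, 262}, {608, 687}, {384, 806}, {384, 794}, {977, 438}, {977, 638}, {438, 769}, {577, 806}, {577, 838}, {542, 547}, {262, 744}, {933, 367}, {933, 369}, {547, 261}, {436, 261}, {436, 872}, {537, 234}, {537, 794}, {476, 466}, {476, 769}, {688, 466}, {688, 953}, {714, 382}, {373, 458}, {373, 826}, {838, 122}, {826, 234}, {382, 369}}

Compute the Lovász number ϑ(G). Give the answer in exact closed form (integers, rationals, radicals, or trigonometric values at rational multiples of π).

deg(262) = 2; N(262) = {608, 744}.
deg(466) = 2; N(466) = {476, 688}.
Vertex 921 has 2 neighbors: 935, 999.
N(369) = {933, 382}, |N(369)| = 2.
2-regular, N=45; the odd cycle C_{45}.
spec(A) ≈ [2.0, 1.980536, 1.922523, 1.827091, 1.696096, 1.532089, 1.338261, 1.118386, 0.876742, 0.618034, 0.347296, 0.069799, -0.209057, -0.483844, -0.749213, -1.0, -1.231323, -1.43868, -1.618034, -1.765895, -1.879385, -1.956295, -1.995128] (distinct, 6 d.p.).
With N=45: ϑ(G) = 45·(-(-1)*2*cos(pi/45))/(2−(-2*cos(pi/45))) = 45*cos(pi/45)/(cos(pi/45) + 1).
ϑ(G) ≈ 22.47256.
α=22, χ(Ḡ)=23; ϑ=45*cos(pi/45)/(cos(pi/45) + 1) lies between (both strict).

45*cos(pi/45)/(cos(pi/45) + 1)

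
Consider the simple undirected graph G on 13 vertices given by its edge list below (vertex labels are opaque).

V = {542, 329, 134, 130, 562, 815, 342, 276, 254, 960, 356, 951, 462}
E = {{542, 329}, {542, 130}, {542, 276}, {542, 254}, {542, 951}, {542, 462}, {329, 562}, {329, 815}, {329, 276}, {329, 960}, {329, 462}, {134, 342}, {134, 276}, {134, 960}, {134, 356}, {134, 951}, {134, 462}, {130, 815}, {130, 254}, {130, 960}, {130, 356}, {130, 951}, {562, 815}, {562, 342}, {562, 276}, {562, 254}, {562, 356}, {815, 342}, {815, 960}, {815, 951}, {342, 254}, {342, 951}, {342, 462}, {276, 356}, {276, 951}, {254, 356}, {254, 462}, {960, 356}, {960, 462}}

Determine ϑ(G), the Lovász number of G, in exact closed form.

Vertex 815 has 6 neighbors: 329, 130, 562, 342, 960, 951.
deg(276) = 6; N(276) = {542, 329, 134, 562, 356, 951}.
N(462) = {542, 329, 134, 342, 254, 960}, |N(462)| = 6.
N(134) = {342, 276, 960, 356, 951, 462}, |N(134)| = 6.
13-vertex 6-regular graph: strongly regular (13,6,2,3).
A has 3 distinct eigenvalues ≈ [6.0, 1.303, -2.303].
−13·(-sqrt(13)/2 - 1/2) / ((6)−(-sqrt(13)/2 - 1/2)) = sqrt(13) = ϑ(G).
ϑ(G) ≈ 3.605551275.

sqrt(13)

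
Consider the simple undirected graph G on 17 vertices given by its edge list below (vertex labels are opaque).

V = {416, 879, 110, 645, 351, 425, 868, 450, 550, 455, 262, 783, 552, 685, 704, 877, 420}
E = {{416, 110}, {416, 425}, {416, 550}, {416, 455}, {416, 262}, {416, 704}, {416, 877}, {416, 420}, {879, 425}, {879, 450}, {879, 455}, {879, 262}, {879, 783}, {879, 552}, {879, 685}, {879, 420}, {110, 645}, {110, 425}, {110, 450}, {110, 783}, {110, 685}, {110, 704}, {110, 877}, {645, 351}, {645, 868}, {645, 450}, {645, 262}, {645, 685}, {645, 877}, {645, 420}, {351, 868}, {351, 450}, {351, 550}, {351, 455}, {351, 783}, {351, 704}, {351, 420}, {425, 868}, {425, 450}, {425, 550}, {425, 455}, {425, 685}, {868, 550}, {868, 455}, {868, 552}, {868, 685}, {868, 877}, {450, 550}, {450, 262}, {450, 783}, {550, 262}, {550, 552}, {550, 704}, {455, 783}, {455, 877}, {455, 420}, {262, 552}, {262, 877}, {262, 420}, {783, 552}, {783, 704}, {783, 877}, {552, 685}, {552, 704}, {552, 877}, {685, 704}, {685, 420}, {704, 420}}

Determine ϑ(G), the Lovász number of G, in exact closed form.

deg(110) = 8; N(110) = {416, 645, 425, 450, 783, 685, 704, 877}.
N(704) = {416, 110, 351, 550, 783, 552, 685, 420}, |N(704)| = 8.
N(552) = {879, 868, 550, 262, 783, 685, 704, 877}, |N(552)| = 8.
N(425) = {416, 879, 110, 868, 450, 550, 455, 685}, |N(425)| = 8.
deg(v) = 8 for all v (|V|=17); strongly regular (17,8,3,4).
Distinct eigenvalues (to 4 d.p.): [8.0, 1.5616, -2.5616].
Lovász: ϑ = −17(-sqrt(17)/2 - 1/2)/(8+-(-sqrt(17)/2 - 1/2)) = sqrt(17).
≈ 4.12311 (to 5 d.p.).

sqrt(17)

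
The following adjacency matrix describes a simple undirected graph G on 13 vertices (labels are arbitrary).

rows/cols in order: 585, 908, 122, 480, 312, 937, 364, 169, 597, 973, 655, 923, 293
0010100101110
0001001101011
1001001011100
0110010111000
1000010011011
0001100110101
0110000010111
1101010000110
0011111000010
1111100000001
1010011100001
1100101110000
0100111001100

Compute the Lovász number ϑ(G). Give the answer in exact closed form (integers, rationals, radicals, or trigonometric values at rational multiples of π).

sqrt(13)

deg(169) = 6; N(169) = {585, 908, 480, 937, 655, 923}.
N(585) = {122, 312, 169, 973, 655, 923}, |N(585)| = 6.
N(480) = {908, 122, 937, 169, 597, 973}, |N(480)| = 6.
deg(364) = 6; N(364) = {908, 122, 597, 655, 923, 293}.
G on 13 vertices is 6-regular; Paley(13): SR with (k,λ,μ)=(6,2,3).
A has 3 distinct eigenvalues ≈ [6.0, 1.302776, -2.302776].
Lovász: ϑ = −13(-sqrt(13)/2 - 1/2)/(6+-(-sqrt(13)/2 - 1/2)) = sqrt(13).
≈ 3.60555128 (to 8 d.p.).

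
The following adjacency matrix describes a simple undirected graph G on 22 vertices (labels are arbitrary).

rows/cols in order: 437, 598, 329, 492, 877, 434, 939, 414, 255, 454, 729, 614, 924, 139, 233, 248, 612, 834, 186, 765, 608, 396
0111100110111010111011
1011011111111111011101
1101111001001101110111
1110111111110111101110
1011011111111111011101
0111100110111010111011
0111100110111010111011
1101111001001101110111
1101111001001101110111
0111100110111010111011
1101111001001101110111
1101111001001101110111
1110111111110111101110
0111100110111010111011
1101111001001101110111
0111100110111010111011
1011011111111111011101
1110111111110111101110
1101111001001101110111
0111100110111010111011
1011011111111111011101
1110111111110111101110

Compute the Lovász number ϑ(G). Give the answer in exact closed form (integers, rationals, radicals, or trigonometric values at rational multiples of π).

deg(834) = 18; N(834) = {437, 598, 329, 877, 434, 939, 414, 255, 454, 729, 614, 139, 233, 248, 612, 186, 765, 608}.
N(248) = {598, 329, 492, 877, 414, 255, 729, 614, 924, 233, 612, 834, 186, 608, 396}, |N(248)| = 15.
Vertex 608 has 18 neighbors: 437, 329, 492, 434, 939, 414, 255, 454, 729, 614, 924, 139, 233, 248, 834, 186, 765, 396.
Vertex 233 has 15 neighbors: 437, 598, 492, 877, 434, 939, 454, 924, 139, 248, 612, 834, 765, 608, 396.
Complete multipartite on [7, 7, 4, 4]: sandwich collapses at ϑ=7.
Numerically 7.00000000.
Lovász sandwich 7 ≤ 7 ≤ 7: collapsed.

7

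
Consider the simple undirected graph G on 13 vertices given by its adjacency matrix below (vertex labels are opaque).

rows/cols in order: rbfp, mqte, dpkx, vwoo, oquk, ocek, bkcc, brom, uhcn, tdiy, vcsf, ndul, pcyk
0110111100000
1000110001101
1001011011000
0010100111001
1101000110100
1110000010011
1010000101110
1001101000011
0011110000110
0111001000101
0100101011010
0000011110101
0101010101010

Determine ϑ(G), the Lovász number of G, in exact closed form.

Vertex tdiy has 6 neighbors: mqte, dpkx, vwoo, bkcc, vcsf, pcyk.
deg(mqte) = 6; N(mqte) = {rbfp, oquk, ocek, tdiy, vcsf, pcyk}.
N(oquk) = {rbfp, mqte, vwoo, brom, uhcn, vcsf}, |N(oquk)| = 6.
N(ndul) = {ocek, bkcc, brom, uhcn, vcsf, pcyk}, |N(ndul)| = 6.
Regular of degree 6 on 13 vertices: SR(13,6,2,3) — a Paley graph.
A has 3 distinct eigenvalues ≈ [6.0, 1.3028, -2.3028].
λ_max=6, λ_min=-sqrt(13)/2 - 1/2; ϑ = −13·λ_min/(λ_max−λ_min) = sqrt(13).
= 3.60555… (decimal).

sqrt(13)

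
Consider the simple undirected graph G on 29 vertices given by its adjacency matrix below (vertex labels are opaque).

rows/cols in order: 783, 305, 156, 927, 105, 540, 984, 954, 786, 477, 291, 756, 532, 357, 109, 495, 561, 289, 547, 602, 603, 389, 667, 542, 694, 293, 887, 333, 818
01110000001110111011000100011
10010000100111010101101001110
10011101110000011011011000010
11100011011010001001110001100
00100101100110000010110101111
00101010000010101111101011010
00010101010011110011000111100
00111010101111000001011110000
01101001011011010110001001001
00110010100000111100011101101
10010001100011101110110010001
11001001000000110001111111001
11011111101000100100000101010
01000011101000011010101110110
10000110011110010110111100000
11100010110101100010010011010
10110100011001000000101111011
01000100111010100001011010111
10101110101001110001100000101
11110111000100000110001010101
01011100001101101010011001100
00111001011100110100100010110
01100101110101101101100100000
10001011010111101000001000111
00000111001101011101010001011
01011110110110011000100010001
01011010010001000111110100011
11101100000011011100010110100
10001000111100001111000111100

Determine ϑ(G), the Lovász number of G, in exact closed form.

sqrt(29)

Vertex 603 has 14 neighbors: 305, 927, 105, 540, 291, 756, 357, 109, 561, 547, 389, 667, 293, 887.
Vertex 333 has 14 neighbors: 783, 305, 156, 105, 540, 532, 357, 495, 561, 289, 389, 542, 694, 887.
deg(289) = 14; N(289) = {305, 540, 786, 477, 291, 532, 109, 602, 389, 667, 694, 887, 333, 818}.
deg(818) = 14; N(818) = {783, 105, 786, 477, 291, 756, 561, 289, 547, 602, 542, 694, 293, 887}.
Every vertex has degree 14 (N=29); Paley(29): SR with (k,λ,μ)=(14,6,7).
The 3 distinct eigenvalues: [14.0, 2.193, -3.193].
Lovász: ϑ = −29(-sqrt(29)/2 - 1/2)/(14+-(-sqrt(29)/2 - 1/2)) = sqrt(29).
Numerically 5.385164807.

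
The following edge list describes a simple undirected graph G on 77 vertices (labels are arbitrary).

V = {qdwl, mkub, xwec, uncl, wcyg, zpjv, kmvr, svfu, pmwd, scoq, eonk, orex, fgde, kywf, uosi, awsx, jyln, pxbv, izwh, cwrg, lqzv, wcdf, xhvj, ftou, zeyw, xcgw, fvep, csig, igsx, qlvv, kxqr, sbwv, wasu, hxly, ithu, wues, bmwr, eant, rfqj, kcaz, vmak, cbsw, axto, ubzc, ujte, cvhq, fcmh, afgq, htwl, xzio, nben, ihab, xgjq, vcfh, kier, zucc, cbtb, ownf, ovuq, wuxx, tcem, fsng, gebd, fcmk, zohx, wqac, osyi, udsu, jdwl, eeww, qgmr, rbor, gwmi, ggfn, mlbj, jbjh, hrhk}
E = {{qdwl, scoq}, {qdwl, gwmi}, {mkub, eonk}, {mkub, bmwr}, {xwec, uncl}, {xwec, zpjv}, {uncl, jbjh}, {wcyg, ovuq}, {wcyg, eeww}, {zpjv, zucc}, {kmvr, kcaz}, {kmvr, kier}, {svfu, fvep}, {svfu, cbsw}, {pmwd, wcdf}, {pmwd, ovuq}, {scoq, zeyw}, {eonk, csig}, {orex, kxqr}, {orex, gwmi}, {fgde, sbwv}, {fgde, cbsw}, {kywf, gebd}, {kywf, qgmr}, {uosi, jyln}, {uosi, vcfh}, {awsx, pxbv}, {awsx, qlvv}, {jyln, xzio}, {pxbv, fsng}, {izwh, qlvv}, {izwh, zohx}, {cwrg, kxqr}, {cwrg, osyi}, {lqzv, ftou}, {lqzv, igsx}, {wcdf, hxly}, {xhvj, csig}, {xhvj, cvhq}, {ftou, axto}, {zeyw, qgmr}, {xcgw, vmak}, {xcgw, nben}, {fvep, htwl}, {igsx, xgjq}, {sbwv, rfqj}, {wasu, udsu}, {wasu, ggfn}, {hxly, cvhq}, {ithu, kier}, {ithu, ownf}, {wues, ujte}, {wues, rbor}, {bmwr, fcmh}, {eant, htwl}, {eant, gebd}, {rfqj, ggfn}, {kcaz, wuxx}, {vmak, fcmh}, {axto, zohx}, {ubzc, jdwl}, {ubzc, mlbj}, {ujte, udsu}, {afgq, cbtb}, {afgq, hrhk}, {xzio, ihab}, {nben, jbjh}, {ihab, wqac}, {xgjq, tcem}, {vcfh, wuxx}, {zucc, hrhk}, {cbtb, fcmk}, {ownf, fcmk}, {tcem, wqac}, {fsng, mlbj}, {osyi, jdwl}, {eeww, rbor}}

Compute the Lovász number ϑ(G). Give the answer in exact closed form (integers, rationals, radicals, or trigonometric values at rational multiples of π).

Vertex wues has 2 neighbors: ujte, rbor.
Vertex cbtb has 2 neighbors: afgq, fcmk.
N(cwrg) = {kxqr, osyi}, |N(cwrg)| = 2.
deg(xwec) = 2; N(xwec) = {uncl, zpjv}.
77-vertex 2-regular graph: connected 2-regular on 77 ⇒ C_{77}.
A has 39 distinct eigenvalues ≈ [2.0, 1.99335, 1.97342, 1.94037, 1.89441, 1.83583, 1.76504, 1.68251, 1.58877, 1.48447, 1.37028, 1.24698, 1.11538, 0.97635, 0.83083, 0.67978, 0.5242, 0.36514, 0.20365, 0.0408, -0.12232, -0.28463, -0.44504, -0.60249, -0.75593, -0.90434, -1.04674, -1.18216, -1.30972, -1.42856, -1.5379, -1.637, -1.72521, -1.80194, -1.86667, -1.91899, -1.95853, -1.98504, -1.99834].
Lovász (edge-transitive): ϑ = −77·(-2*cos(pi/77))/((2)−(-2*cos(pi/77))) = 77*cos(pi/77)/(cos(pi/77) + 1).
≈ 38.483973 (to 6 d.p.).
38 ≤ 77*cos(pi/77)/(cos(pi/77) + 1) ≤ 39: both strict.

77*cos(pi/77)/(cos(pi/77) + 1)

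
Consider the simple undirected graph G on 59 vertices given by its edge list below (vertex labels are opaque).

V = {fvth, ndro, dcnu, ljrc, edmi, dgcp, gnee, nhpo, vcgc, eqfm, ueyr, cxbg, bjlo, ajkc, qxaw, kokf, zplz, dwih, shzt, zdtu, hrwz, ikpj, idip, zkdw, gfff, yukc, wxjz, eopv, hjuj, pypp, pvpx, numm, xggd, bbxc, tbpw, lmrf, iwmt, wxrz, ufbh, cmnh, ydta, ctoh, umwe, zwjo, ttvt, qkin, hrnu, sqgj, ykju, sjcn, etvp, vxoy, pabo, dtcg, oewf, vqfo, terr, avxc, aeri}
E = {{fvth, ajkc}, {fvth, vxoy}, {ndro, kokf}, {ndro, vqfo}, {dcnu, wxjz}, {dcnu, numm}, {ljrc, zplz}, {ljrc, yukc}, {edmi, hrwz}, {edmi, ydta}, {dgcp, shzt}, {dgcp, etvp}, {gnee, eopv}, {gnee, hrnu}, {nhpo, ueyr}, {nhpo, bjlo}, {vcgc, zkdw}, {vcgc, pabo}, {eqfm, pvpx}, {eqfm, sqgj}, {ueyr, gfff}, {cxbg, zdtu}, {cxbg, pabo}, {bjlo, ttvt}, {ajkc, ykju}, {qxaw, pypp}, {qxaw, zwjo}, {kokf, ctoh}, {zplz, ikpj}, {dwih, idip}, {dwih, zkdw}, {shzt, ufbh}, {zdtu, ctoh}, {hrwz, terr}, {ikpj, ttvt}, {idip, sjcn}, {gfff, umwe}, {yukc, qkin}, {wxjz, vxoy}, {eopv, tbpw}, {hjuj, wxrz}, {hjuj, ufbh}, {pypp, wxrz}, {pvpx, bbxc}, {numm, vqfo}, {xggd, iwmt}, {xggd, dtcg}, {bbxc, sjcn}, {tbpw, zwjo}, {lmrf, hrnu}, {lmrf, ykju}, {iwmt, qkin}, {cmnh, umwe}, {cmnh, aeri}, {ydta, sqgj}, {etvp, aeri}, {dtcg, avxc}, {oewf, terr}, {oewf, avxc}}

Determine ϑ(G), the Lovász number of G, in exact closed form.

Vertex ctoh has 2 neighbors: kokf, zdtu.
Vertex ndro has 2 neighbors: kokf, vqfo.
N(dwih) = {idip, zkdw}, |N(dwih)| = 2.
Vertex edmi has 2 neighbors: hrwz, ydta.
Regular of degree 2 on 59 vertices: this is C_{59}, the 59-cycle.
Distinct eigenvalues (to 4 d.p.): [2.0, 1.9887, 1.9548, 1.8988, 1.8213, 1.7231, 1.6054, 1.4695, 1.317, 1.1496, 0.9691, 0.7776, 0.5774, 0.3706, 0.1596, -0.0532, -0.2655, -0.4747, -0.6785, -0.8746, -1.0608, -1.235, -1.3953, -1.5397, -1.6666, -1.7747, -1.8627, -1.9295, -1.9745, -1.9972].
With N=59: ϑ(G) = 59·(-(-1)*2*cos(pi/59))/(2−(-2*cos(pi/59))) = 59*cos(pi/59)/(cos(pi/59) + 1).
Numerically 29.47907994.
Check 29 ≤ 59*cos(pi/59)/(cos(pi/59) + 1) ≤ 30: both strict.

59*cos(pi/59)/(cos(pi/59) + 1)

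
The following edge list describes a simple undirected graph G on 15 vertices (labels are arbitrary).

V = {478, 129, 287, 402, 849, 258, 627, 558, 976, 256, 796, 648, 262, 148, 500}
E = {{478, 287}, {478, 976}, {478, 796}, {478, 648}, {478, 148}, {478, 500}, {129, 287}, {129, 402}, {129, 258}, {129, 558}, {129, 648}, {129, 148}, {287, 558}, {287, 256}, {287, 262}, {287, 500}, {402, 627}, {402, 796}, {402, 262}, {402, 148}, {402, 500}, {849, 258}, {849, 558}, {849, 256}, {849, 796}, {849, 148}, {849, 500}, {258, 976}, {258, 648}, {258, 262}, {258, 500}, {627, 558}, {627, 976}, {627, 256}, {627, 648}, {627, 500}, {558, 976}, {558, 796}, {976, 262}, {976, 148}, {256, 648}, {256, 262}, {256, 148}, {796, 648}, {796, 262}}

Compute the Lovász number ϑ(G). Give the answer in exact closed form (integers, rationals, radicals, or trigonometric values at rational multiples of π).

N(849) = {258, 558, 256, 796, 148, 500}, |N(849)| = 6.
Vertex 976 has 6 neighbors: 478, 258, 627, 558, 262, 148.
Vertex 287 has 6 neighbors: 478, 129, 558, 256, 262, 500.
deg(500) = 6; N(500) = {478, 287, 402, 849, 258, 627}.
15-vertex 6-regular graph: Kneser-type, 2-subsets of [6].
spec(A) ≈ [6.0, 1.0, -3.0] (distinct, 4 d.p.).
With N=15: ϑ(G) = 15·(-1*(-3))/(6−(-3)) = 5.
Numerically 5.00000.

5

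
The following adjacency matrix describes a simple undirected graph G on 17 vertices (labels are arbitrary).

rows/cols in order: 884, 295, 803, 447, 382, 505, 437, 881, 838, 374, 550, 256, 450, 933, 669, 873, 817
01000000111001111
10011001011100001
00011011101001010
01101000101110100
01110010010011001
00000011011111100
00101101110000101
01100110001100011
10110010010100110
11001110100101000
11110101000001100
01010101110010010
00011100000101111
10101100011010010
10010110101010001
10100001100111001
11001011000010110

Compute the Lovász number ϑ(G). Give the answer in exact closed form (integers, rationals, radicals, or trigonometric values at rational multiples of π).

deg(884) = 8; N(884) = {295, 838, 374, 550, 933, 669, 873, 817}.
Vertex 450 has 8 neighbors: 447, 382, 505, 256, 933, 669, 873, 817.
Vertex 295 has 8 neighbors: 884, 447, 382, 881, 374, 550, 256, 817.
Vertex 505 has 8 neighbors: 437, 881, 374, 550, 256, 450, 933, 669.
Every vertex has degree 8 (N=17); SR(17,8,3,4) — a Paley graph.
Distinct eigenvalues (to 4 d.p.): [8.0, 1.5616, -2.5616].
Lovász: ϑ = −17(-sqrt(17)/2 - 1/2)/(8+-(-sqrt(17)/2 - 1/2)) = sqrt(17).
Numerically 4.1231.

sqrt(17)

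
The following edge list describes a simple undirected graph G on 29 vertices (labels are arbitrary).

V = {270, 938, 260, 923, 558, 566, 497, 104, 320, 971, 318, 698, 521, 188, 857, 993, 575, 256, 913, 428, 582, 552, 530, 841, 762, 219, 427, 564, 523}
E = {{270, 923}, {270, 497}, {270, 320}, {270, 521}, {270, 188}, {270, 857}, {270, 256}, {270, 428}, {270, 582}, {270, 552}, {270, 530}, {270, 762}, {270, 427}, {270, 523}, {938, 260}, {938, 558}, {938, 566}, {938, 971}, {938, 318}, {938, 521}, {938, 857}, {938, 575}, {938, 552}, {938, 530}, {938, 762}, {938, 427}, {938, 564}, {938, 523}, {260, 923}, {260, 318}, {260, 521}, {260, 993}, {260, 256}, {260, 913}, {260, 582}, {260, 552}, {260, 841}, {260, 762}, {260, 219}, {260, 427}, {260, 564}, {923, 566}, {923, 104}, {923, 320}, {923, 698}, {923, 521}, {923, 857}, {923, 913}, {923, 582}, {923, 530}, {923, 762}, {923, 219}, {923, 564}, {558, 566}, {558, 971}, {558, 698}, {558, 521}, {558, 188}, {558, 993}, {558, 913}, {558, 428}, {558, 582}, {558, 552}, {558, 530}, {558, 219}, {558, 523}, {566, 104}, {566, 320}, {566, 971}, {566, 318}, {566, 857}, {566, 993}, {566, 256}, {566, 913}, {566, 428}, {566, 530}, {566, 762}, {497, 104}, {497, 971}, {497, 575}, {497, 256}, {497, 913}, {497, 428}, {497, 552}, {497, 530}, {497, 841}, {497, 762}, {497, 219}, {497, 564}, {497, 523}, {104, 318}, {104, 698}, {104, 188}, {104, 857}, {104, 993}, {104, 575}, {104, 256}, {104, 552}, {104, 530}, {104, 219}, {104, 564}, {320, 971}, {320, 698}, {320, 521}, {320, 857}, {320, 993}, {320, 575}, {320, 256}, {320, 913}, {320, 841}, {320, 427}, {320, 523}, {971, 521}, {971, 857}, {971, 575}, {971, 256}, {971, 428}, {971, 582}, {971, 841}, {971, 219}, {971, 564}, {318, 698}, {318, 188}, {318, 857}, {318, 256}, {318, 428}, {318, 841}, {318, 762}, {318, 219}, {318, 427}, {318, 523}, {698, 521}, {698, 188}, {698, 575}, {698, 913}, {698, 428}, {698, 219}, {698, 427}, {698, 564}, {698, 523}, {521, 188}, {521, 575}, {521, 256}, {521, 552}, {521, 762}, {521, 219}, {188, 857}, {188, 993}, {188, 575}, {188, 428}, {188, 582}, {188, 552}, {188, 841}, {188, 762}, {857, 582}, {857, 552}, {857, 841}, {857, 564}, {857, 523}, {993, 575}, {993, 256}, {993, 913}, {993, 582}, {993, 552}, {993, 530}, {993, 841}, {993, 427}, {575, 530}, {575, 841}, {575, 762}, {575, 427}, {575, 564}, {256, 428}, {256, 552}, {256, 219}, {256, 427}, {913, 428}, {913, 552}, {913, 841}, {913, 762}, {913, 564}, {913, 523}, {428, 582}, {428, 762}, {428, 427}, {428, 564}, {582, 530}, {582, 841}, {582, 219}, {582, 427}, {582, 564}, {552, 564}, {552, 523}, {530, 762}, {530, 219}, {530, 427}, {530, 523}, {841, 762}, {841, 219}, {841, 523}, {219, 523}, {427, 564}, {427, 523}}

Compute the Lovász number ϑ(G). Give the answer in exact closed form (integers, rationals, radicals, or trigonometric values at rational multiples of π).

deg(558) = 14; N(558) = {938, 566, 971, 698, 521, 188, 993, 913, 428, 582, 552, 530, 219, 523}.
N(564) = {938, 260, 923, 497, 104, 971, 698, 857, 575, 913, 428, 582, 552, 427}, |N(564)| = 14.
N(530) = {270, 938, 923, 558, 566, 497, 104, 993, 575, 582, 762, 219, 427, 523}, |N(530)| = 14.
Vertex 270 has 14 neighbors: 923, 497, 320, 521, 188, 857, 256, 428, 582, 552, 530, 762, 427, 523.
Every vertex has degree 14 (N=29); SR(29,14,6,7) — a Paley graph.
spec(A) ≈ [14.0, 2.193, -3.193] (distinct, 3 d.p.).
ϑ = −N·λ_min/(λ_max−λ_min) = −29·(-sqrt(29)/2 - 1/2)/(14−(-sqrt(29)/2 - 1/2)) = sqrt(29).
Numerically 5.38516.

sqrt(29)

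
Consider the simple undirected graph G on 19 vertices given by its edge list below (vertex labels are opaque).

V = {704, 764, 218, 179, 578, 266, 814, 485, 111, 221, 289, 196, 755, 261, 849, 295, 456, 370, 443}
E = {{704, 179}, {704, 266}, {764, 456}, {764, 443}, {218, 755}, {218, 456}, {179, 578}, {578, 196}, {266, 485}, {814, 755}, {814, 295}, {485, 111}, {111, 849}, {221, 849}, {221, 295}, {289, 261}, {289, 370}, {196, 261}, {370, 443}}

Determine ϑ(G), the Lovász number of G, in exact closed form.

19*cos(pi/19)/(cos(pi/19) + 1)

N(578) = {179, 196}, |N(578)| = 2.
N(111) = {485, 849}, |N(111)| = 2.
N(289) = {261, 370}, |N(289)| = 2.
deg(704) = 2; N(704) = {179, 266}.
G on 19 vertices is 2-regular; the odd cycle C_{19}.
spec(A) ≈ [2.0, 1.89163, 1.57828, 1.0939, 0.49097, -0.16516, -0.80339, -1.35456, -1.75895, -1.97272] (distinct, 5 d.p.).
λ_max=2, λ_min=-2*cos(pi/19); ϑ = −19·λ_min/(λ_max−λ_min) = 19*cos(pi/19)/(cos(pi/19) + 1).
= 9.43477… (decimal).
α=9, χ(Ḡ)=10; ϑ=19*cos(pi/19)/(cos(pi/19) + 1) lies between (both strict).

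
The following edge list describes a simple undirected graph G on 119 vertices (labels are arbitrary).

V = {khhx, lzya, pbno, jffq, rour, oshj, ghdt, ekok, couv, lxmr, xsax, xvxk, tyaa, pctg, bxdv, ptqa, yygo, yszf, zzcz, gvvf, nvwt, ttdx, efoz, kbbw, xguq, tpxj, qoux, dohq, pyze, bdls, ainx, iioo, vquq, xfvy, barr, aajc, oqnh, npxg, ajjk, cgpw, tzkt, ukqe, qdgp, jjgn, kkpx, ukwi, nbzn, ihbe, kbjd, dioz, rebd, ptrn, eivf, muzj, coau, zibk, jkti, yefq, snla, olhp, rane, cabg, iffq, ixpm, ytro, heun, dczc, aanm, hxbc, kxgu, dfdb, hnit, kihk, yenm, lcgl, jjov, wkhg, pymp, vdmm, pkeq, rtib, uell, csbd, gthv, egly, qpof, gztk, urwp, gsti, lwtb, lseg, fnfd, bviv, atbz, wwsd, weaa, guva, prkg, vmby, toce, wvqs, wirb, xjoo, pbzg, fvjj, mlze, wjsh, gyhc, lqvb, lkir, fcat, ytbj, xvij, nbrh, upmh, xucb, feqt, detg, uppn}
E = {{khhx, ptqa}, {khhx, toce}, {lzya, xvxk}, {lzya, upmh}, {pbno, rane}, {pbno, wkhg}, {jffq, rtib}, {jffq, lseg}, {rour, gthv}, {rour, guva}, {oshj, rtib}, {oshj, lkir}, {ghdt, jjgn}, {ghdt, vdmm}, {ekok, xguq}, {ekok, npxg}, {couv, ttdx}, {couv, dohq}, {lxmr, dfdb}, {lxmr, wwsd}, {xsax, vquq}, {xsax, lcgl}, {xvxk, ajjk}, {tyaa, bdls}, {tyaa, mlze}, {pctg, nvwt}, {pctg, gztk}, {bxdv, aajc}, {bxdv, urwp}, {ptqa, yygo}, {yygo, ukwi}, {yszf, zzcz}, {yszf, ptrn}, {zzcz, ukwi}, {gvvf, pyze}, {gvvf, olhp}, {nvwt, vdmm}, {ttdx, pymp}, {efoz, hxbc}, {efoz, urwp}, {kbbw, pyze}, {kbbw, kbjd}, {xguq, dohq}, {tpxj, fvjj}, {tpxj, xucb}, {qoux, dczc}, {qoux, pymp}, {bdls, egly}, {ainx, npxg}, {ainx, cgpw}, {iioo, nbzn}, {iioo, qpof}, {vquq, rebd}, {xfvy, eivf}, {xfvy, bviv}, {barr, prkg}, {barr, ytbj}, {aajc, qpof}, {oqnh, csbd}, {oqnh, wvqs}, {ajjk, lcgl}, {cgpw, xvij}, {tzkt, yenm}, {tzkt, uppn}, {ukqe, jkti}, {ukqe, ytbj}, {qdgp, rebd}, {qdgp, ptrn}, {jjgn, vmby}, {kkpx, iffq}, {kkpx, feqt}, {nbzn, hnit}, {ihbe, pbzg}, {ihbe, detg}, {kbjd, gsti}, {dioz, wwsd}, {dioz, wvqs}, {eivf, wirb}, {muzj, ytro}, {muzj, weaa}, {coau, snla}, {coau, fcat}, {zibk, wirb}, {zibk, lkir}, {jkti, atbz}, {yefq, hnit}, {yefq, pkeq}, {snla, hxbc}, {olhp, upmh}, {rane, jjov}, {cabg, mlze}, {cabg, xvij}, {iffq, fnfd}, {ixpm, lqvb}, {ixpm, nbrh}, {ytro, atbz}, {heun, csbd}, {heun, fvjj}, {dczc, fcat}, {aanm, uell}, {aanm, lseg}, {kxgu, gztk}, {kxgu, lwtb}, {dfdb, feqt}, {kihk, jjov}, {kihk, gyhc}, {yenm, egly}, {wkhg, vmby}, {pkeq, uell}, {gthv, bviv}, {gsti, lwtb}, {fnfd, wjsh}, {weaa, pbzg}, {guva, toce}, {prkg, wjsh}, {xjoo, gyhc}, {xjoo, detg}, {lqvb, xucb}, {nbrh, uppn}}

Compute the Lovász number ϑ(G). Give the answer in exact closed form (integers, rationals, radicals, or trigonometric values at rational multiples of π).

119*cos(pi/119)/(cos(pi/119) + 1)

deg(cabg) = 2; N(cabg) = {mlze, xvij}.
deg(tzkt) = 2; N(tzkt) = {yenm, uppn}.
N(kihk) = {jjov, gyhc}, |N(kihk)| = 2.
N(lwtb) = {kxgu, gsti}, |N(lwtb)| = 2.
deg(v) = 2 for all v (|V|=119); a single 119-cycle (edge-transitive).
Distinct eigenvalues (to 6 d.p.): [2.0, 1.997213, 1.988859, 1.974962, 1.95556, 1.930708, 1.900475, 1.864944, 1.824216, 1.778403, 1.727634, 1.672049, 1.611804, 1.547067, 1.478018, 1.404849, 1.327765, 1.24698, 1.162719, 1.075218, 0.984719, 0.891477, 0.795749, 0.697804, 0.597914, 0.496357, 0.393417, 0.28938, 0.184537, 0.079179, -0.026399, -0.131904, -0.237041, -0.341517, -0.445042, -0.547326, -0.648085, -0.747037, -0.843907, -0.938425, -1.030328, -1.119358, -1.205269, -1.287821, -1.366783, -1.441936, -1.51307, -1.579986, -1.642499, -1.700434, -1.75363, -1.801938, -1.845223, -1.883366, -1.916259, -1.943812, -1.965946, -1.982601, -1.993731, -1.999303].
−119·(-2*cos(pi/119)) / ((2)−(-2*cos(pi/119))) = 119*cos(pi/119)/(cos(pi/119) + 1) = ϑ(G).
Numerically 59.48963156.
α=59, χ(Ḡ)=60; ϑ=119*cos(pi/119)/(cos(pi/119) + 1) lies between (both strict).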